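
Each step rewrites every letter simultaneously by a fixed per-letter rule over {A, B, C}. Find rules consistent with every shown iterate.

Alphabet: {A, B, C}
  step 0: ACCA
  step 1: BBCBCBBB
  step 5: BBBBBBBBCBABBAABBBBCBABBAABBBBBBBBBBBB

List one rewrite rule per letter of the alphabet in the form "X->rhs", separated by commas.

A->BB, B->A, C->CB

  step 0 ⇒ step 1: ACCA ⇒ BB·CB·CB·BB
    A ↦ BB
    C ↦ CB
    B ↦ A  (constrained at step 1)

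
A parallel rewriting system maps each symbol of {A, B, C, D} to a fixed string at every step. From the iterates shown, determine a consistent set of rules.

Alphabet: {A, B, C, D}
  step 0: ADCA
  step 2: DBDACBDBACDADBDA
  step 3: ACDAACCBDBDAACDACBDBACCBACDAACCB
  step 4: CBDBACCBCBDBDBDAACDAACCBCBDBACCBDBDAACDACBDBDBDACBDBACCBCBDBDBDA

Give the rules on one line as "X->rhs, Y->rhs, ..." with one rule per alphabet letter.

A->CB, B->DA, C->DB, D->AC

  step 3 ⇒ step 4: ACDAACCBDBDAACDACBDBACCBACDAACCB ⇒ CB·DB·AC·CB·CB·DB·DB·DA·AC·DA·AC·CB·CB·DB·AC·CB·DB·DA·AC·DA·CB·DB·DB·DA·CB·DB·AC·CB·CB·DB·DB·DA
    A ↦ CB
    B ↦ DA
    C ↦ DB
    D ↦ AC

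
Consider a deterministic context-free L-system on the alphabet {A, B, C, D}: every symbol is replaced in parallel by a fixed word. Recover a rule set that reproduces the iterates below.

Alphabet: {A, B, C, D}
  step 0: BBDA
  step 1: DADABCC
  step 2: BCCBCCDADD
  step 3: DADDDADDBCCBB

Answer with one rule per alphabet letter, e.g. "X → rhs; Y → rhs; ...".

  step 2 ⇒ step 3: BCCBCCDADD ⇒ DA·D·D·DA·D·D·B·CC·B·B
    A ↦ CC
    B ↦ DA
    C ↦ D
    D ↦ B

A->CC, B->DA, C->D, D->B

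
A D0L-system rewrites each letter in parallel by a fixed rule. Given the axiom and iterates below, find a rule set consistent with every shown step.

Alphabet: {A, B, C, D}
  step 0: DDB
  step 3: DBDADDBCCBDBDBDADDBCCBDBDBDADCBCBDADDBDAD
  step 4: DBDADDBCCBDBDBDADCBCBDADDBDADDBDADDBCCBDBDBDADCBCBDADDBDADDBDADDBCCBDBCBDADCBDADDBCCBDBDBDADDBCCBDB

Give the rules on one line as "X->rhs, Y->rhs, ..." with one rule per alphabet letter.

  step 3 ⇒ step 4: DBDADDBCCBDBDBDADDBCCBDBDBDADCBCBDADDBDAD ⇒ DB·DAD·DB·CCB·DB·DB·DAD·CB·CB·DAD·DB·DAD·DB·DAD·DB·CCB·DB·DB·DAD·CB·CB·DAD·DB·DAD·DB·DAD·DB·CCB·DB·CB·DAD·CB·DAD·DB·CCB·DB·DB·DAD·DB·CCB·DB
    A ↦ CCB
    B ↦ DAD
    C ↦ CB
    D ↦ DB

A->CCB, B->DAD, C->CB, D->DB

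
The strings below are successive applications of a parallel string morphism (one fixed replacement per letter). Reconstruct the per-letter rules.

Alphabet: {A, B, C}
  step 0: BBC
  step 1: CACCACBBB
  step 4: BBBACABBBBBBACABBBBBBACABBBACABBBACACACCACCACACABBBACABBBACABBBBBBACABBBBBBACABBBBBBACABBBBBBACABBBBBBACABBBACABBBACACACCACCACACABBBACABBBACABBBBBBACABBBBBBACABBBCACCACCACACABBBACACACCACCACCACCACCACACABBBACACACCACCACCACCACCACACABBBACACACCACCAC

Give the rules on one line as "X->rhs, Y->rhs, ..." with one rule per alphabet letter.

  step 0 ⇒ step 1: BBC ⇒ CAC·CAC·BBB
    B ↦ CAC
    C ↦ BBB
    A ↦ ACA  (constrained at step 1)

A->ACA, B->CAC, C->BBB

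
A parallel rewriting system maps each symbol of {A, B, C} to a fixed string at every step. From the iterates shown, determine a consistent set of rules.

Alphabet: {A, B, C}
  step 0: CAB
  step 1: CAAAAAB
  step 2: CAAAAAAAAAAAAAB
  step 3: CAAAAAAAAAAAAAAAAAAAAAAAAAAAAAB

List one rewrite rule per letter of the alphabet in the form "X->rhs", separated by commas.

  step 2 ⇒ step 3: CAAAAAAAAAAAAAB ⇒ CAA·AA·AA·AA·AA·AA·AA·AA·AA·AA·AA·AA·AA·AA·AB
    A ↦ AA
    B ↦ AB
    C ↦ CAA

A->AA, B->AB, C->CAA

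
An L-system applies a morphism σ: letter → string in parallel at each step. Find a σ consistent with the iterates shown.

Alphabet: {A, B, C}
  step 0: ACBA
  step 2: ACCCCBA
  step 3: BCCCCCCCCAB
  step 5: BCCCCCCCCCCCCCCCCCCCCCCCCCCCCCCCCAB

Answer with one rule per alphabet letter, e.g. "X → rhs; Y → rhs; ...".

A->B, B->A, C->CC

  step 2 ⇒ step 3: ACCCCBA ⇒ B·CC·CC·CC·CC·A·B
    A ↦ B
    B ↦ A
    C ↦ CC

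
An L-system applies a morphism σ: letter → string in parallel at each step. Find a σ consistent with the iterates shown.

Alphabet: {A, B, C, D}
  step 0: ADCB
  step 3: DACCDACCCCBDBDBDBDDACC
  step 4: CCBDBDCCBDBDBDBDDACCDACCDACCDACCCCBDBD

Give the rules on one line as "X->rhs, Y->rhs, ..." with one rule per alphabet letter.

A->C, B->DAC, C->BD, D->C

  step 3 ⇒ step 4: DACCDACCCCBDBDBDBDDACC ⇒ C·C·BD·BD·C·C·BD·BD·BD·BD·DAC·C·DAC·C·DAC·C·DAC·C·C·C·BD·BD
    A ↦ C
    B ↦ DAC
    C ↦ BD
    D ↦ C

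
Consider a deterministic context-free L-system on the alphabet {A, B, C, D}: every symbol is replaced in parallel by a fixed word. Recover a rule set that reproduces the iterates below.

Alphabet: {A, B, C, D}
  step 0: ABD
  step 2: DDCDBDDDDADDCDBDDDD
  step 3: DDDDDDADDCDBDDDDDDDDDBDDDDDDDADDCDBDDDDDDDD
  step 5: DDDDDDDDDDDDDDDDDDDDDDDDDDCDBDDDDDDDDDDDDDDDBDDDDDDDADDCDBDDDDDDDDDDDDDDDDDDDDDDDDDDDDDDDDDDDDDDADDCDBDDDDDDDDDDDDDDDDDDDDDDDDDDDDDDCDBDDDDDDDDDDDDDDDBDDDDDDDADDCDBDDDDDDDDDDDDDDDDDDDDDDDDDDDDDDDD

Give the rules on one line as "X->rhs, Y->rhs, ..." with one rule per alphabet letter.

A->DBD, B->CDB, C->DDA, D->DD

  step 2 ⇒ step 3: DDCDBDDDDADDCDBDDDD ⇒ DD·DD·DDA·DD·CDB·DD·DD·DD·DD·DBD·DD·DD·DDA·DD·CDB·DD·DD·DD·DD
    A ↦ DBD
    B ↦ CDB
    C ↦ DDA
    D ↦ DD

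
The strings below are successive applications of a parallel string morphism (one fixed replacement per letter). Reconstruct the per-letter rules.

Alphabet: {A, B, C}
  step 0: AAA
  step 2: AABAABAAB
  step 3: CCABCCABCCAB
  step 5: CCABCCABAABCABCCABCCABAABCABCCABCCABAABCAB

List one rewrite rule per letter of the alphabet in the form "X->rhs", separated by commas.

  step 2 ⇒ step 3: AABAABAAB ⇒ C·C·AB·C·C·AB·C·C·AB
    A ↦ C
    B ↦ AB
    C ↦ AAB  (constrained at step 3)

A->C, B->AB, C->AAB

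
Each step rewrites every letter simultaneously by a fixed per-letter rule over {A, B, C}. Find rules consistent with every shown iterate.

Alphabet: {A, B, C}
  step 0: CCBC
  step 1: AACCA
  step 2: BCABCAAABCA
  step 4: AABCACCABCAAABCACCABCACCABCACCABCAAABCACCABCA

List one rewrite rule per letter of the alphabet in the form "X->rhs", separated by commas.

A->BCA, B->CC, C->A

  step 1 ⇒ step 2: AACCA ⇒ BCA·BCA·A·A·BCA
    A ↦ BCA
    C ↦ A
  step 0 ⇒ step 1: CCBC ⇒ A·A·CC·A
    B ↦ CC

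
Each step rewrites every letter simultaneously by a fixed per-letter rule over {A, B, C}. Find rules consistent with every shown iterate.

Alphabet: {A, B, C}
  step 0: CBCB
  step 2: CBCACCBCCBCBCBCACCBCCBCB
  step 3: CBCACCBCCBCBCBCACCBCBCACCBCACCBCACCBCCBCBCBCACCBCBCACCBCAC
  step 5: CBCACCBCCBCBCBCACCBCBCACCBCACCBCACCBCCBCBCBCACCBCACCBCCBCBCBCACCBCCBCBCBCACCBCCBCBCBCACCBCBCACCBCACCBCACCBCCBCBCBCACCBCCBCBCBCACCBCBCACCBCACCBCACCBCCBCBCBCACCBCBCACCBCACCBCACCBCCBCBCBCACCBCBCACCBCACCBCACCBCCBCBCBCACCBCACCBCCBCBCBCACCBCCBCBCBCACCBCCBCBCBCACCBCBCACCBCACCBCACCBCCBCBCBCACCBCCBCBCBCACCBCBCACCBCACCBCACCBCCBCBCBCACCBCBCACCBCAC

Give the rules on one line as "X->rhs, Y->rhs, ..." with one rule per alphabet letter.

A->CCB, B->CAC, C->CB

  step 2 ⇒ step 3: CBCACCBCCBCBCBCACCBCCBCB ⇒ CB·CAC·CB·CCB·CB·CB·CAC·CB·CB·CAC·CB·CAC·CB·CAC·CB·CCB·CB·CB·CAC·CB·CB·CAC·CB·CAC
    A ↦ CCB
    B ↦ CAC
    C ↦ CB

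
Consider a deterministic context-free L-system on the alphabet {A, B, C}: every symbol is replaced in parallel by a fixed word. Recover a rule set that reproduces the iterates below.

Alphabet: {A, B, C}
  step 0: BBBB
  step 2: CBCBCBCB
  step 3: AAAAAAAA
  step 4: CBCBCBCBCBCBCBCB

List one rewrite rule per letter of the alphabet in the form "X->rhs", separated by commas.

A->CB, B->A, C->A

  step 3 ⇒ step 4: AAAAAAAA ⇒ CB·CB·CB·CB·CB·CB·CB·CB
    A ↦ CB
  step 2 ⇒ step 3: CBCBCBCB ⇒ A·A·A·A·A·A·A·A
    B ↦ A
  step 2 ⇒ step 3: CBCBCBCB ⇒ A·A·A·A·A·A·A·A
    C ↦ A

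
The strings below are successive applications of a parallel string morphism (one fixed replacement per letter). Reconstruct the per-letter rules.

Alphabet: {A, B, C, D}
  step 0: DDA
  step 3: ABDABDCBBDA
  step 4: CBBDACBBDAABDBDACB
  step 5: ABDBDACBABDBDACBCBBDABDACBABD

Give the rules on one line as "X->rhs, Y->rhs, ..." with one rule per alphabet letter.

A->CB, B->BD, C->A, D->A

  step 4 ⇒ step 5: CBBDACBBDAABDBDACB ⇒ A·BD·BD·A·CB·A·BD·BD·A·CB·CB·BD·A·BD·A·CB·A·BD
    A ↦ CB
    B ↦ BD
    C ↦ A
    D ↦ A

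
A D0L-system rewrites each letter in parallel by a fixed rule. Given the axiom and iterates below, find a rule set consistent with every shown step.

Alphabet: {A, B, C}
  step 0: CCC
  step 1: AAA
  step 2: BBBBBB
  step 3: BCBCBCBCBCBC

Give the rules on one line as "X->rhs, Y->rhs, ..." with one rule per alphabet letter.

  step 2 ⇒ step 3: BBBBBB ⇒ BC·BC·BC·BC·BC·BC
    B ↦ BC
  step 1 ⇒ step 2: AAA ⇒ BB·BB·BB
    A ↦ BB
  step 0 ⇒ step 1: CCC ⇒ A·A·A
    C ↦ A

A->BB, B->BC, C->A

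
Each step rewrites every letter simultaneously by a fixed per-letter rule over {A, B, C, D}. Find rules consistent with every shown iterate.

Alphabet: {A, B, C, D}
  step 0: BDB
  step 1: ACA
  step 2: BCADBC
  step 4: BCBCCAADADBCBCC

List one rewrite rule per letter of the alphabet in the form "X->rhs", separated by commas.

  step 1 ⇒ step 2: ACA ⇒ BC·AD·BC
    A ↦ BC
    C ↦ AD
  step 0 ⇒ step 1: BDB ⇒ A·C·A
    B ↦ A
  step 0 ⇒ step 1: BDB ⇒ A·C·A
    D ↦ C

A->BC, B->A, C->AD, D->C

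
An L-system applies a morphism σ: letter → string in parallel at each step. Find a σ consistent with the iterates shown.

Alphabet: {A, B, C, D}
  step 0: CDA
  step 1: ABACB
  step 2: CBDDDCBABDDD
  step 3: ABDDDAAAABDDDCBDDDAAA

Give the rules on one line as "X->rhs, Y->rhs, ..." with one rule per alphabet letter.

A->CB, B->DDD, C->AB, D->A

  step 2 ⇒ step 3: CBDDDCBABDDD ⇒ AB·DDD·A·A·A·AB·DDD·CB·DDD·A·A·A
    A ↦ CB
    B ↦ DDD
    C ↦ AB
    D ↦ A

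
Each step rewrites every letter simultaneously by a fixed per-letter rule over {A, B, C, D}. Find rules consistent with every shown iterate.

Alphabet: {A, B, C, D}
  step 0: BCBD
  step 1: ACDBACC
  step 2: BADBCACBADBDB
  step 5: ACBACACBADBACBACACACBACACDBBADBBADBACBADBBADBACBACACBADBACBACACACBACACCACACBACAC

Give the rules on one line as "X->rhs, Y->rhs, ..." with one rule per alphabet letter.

  step 1 ⇒ step 2: ACDBACC ⇒ BA·DB·C·AC·BA·DB·DB
    A ↦ BA
    B ↦ AC
    C ↦ DB
    D ↦ C

A->BA, B->AC, C->DB, D->C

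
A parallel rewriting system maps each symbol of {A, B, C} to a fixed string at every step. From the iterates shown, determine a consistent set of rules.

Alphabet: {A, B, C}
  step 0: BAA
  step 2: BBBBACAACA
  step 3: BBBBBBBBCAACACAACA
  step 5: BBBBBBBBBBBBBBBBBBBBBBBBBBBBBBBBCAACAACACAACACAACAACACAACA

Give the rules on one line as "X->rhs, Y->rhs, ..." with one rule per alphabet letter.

  step 2 ⇒ step 3: BBBBACAACA ⇒ BB·BB·BB·BB·CA·A·CA·CA·A·CA
    A ↦ CA
    B ↦ BB
    C ↦ A

A->CA, B->BB, C->A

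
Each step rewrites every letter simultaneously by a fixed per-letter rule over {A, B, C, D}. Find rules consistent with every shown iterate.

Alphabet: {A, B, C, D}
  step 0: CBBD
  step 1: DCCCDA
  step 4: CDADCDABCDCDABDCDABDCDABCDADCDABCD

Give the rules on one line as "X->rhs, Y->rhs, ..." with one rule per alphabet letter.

A->B, B->C, C->D, D->CDA

  step 0 ⇒ step 1: CBBD ⇒ D·C·C·CDA
    B ↦ C
    C ↦ D
    D ↦ CDA
    A ↦ B  (constrained at step 1)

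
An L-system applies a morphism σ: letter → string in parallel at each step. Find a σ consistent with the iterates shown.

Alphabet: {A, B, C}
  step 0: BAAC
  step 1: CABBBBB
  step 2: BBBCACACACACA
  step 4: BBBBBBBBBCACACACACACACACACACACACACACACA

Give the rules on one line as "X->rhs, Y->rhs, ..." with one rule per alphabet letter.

A->BB, B->CA, C->B

  step 1 ⇒ step 2: CABBBBB ⇒ B·BB·CA·CA·CA·CA·CA
    A ↦ BB
    B ↦ CA
    C ↦ B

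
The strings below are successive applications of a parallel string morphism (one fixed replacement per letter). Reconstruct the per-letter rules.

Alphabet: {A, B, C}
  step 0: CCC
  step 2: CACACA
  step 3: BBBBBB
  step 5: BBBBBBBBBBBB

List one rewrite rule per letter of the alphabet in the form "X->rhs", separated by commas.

A->B, B->CA, C->B

  step 2 ⇒ step 3: CACACA ⇒ B·B·B·B·B·B
    A ↦ B
    C ↦ B
    B ↦ CA  (constrained at step 3)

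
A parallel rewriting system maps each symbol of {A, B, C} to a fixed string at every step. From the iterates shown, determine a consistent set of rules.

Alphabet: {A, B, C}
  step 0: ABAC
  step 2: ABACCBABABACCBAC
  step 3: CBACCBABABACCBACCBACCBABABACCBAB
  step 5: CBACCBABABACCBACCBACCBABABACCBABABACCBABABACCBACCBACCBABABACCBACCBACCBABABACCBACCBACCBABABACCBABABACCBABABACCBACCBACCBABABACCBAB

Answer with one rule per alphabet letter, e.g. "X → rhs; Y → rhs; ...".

A->CB, B->AC, C->AB

  step 2 ⇒ step 3: ABACCBABABACCBAC ⇒ CB·AC·CB·AB·AB·AC·CB·AC·CB·AC·CB·AB·AB·AC·CB·AB
    A ↦ CB
    B ↦ AC
    C ↦ AB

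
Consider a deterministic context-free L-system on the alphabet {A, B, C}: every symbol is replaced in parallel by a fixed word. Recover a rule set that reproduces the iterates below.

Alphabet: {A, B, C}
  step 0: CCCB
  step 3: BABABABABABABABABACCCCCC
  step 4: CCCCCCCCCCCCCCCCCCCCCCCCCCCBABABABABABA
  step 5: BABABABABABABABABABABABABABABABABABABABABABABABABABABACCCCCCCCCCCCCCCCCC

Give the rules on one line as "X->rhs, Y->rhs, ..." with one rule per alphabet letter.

  step 4 ⇒ step 5: CCCCCCCCCCCCCCCCCCCCCCCCCCCBABABABABABA ⇒ BA·BA·BA·BA·BA·BA·BA·BA·BA·BA·BA·BA·BA·BA·BA·BA·BA·BA·BA·BA·BA·BA·BA·BA·BA·BA·BA·CC·C·CC·C·CC·C·CC·C·CC·C·CC·C
    A ↦ C
    B ↦ CC
    C ↦ BA

A->C, B->CC, C->BA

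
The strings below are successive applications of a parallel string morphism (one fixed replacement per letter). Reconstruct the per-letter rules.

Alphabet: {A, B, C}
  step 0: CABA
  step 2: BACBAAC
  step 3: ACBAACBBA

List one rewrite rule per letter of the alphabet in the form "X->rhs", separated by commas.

  step 2 ⇒ step 3: BACBAAC ⇒ AC·B·A·AC·B·B·A
    A ↦ B
    B ↦ AC
    C ↦ A

A->B, B->AC, C->A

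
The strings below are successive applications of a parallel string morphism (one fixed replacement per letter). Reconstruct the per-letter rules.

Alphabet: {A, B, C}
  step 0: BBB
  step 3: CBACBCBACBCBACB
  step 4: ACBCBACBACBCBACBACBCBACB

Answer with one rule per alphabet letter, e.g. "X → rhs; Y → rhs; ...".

  step 3 ⇒ step 4: CBACBCBACBCBACB ⇒ A·CB·CB·A·CB·A·CB·CB·A·CB·A·CB·CB·A·CB
    A ↦ CB
    B ↦ CB
    C ↦ A

A->CB, B->CB, C->A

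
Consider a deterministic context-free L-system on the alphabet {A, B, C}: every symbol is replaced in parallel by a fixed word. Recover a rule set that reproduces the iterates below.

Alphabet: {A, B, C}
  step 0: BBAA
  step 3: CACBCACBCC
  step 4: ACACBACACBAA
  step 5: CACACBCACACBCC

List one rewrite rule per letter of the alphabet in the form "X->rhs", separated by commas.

  step 4 ⇒ step 5: ACACBACACBAA ⇒ C·A·C·A·CB·C·A·C·A·CB·C·C
    A ↦ C
    B ↦ CB
    C ↦ A

A->C, B->CB, C->A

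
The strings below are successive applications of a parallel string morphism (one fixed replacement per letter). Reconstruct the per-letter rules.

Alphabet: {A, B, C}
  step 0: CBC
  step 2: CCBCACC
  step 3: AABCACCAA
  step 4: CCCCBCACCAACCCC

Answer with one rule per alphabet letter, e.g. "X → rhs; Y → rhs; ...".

A->CC, B->BC, C->A

  step 3 ⇒ step 4: AABCACCAA ⇒ CC·CC·BC·A·CC·A·A·CC·CC
    A ↦ CC
    B ↦ BC
    C ↦ A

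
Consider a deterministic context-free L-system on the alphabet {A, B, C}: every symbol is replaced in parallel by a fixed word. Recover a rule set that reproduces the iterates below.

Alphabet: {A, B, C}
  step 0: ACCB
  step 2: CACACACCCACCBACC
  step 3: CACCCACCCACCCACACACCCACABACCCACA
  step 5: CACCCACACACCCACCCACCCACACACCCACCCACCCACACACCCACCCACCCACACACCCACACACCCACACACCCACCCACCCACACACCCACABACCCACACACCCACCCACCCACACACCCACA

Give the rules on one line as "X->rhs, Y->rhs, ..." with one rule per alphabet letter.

  step 2 ⇒ step 3: CACACACCCACCBACC ⇒ CA·CC·CA·CC·CA·CC·CA·CA·CA·CC·CA·CA·BA·CC·CA·CA
    A ↦ CC
    B ↦ BA
    C ↦ CA

A->CC, B->BA, C->CA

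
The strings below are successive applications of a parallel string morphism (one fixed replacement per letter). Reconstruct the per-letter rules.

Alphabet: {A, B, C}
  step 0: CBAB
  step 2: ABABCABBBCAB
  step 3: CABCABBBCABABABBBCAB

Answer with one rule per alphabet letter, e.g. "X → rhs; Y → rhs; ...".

  step 2 ⇒ step 3: ABABCABBBCAB ⇒ C·AB·C·AB·BB·C·AB·AB·AB·BB·C·AB
    A ↦ C
    B ↦ AB
    C ↦ BB

A->C, B->AB, C->BB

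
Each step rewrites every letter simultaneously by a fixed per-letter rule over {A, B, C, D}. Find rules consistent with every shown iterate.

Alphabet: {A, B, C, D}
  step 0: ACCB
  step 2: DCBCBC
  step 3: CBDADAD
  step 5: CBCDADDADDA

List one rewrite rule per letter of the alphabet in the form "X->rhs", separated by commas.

  step 2 ⇒ step 3: DCBCBC ⇒ CB·D·A·D·A·D
    B ↦ A
    C ↦ D
    D ↦ CB
    A ↦ C  (constrained at step 0)

A->C, B->A, C->D, D->CB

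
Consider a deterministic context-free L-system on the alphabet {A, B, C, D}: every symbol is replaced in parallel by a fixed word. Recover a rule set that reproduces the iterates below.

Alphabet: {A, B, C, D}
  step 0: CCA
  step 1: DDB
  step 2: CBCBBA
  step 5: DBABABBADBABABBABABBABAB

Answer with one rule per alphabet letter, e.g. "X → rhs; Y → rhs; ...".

  step 1 ⇒ step 2: DDB ⇒ CB·CB·BA
    B ↦ BA
    D ↦ CB
  step 0 ⇒ step 1: CCA ⇒ D·D·B
    A ↦ B
  step 0 ⇒ step 1: CCA ⇒ D·D·B
    C ↦ D

A->B, B->BA, C->D, D->CB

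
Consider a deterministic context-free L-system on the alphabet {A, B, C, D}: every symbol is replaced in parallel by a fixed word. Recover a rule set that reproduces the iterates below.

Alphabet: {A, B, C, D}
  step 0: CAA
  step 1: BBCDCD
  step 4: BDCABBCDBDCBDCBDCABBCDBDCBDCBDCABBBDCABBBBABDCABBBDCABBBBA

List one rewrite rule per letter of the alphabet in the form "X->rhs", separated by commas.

A->CD, B->BDC, C->BB, D->A

  step 0 ⇒ step 1: CAA ⇒ BB·CD·CD
    A ↦ CD
    C ↦ BB
    B ↦ BDC  (constrained at step 1)
    D ↦ A  (constrained at step 1)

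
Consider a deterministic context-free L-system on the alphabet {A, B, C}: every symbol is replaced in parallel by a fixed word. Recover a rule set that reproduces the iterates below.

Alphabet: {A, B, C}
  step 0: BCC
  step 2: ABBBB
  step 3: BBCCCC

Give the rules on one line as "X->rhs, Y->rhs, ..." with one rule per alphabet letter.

  step 2 ⇒ step 3: ABBBB ⇒ BB·C·C·C·C
    A ↦ BB
    B ↦ C
    C ↦ A  (constrained at step 0)

A->BB, B->C, C->A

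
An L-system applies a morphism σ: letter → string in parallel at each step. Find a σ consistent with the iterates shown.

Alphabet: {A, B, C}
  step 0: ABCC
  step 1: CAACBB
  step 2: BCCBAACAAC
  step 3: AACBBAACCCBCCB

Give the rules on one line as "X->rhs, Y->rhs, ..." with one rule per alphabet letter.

A->C, B->AAC, C->B

  step 2 ⇒ step 3: BCCBAACAAC ⇒ AAC·B·B·AAC·C·C·B·C·C·B
    A ↦ C
    B ↦ AAC
    C ↦ B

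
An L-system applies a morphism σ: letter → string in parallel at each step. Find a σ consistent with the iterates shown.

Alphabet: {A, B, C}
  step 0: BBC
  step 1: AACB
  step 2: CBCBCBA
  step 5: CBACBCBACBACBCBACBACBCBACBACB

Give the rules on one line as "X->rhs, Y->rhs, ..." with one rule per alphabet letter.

A->CB, B->A, C->CB

  step 1 ⇒ step 2: AACB ⇒ CB·CB·CB·A
    A ↦ CB
    B ↦ A
    C ↦ CB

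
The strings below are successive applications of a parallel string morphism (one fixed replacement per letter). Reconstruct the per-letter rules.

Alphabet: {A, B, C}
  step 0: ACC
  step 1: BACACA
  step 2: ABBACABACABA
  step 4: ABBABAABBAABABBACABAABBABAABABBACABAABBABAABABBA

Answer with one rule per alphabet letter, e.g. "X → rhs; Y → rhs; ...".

  step 1 ⇒ step 2: BACACA ⇒ AB·BA·CA·BA·CA·BA
    A ↦ BA
    B ↦ AB
    C ↦ CA

A->BA, B->AB, C->CA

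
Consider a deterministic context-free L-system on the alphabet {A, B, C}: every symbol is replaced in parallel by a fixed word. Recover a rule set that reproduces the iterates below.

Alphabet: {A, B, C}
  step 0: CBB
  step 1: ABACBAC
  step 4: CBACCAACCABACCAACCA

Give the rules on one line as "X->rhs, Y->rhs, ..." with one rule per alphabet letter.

A->C, B->BAC, C->A

  step 0 ⇒ step 1: CBB ⇒ A·BAC·BAC
    B ↦ BAC
    C ↦ A
    A ↦ C  (constrained at step 1)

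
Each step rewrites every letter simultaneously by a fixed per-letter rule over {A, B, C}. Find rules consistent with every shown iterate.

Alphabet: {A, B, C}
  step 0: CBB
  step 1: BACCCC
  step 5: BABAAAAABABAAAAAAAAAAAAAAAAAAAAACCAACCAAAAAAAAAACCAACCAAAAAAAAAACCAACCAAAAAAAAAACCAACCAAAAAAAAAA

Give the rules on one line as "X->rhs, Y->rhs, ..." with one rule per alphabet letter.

  step 0 ⇒ step 1: CBB ⇒ BA·CC·CC
    B ↦ CC
    C ↦ BA
    A ↦ AA  (constrained at step 1)

A->AA, B->CC, C->BA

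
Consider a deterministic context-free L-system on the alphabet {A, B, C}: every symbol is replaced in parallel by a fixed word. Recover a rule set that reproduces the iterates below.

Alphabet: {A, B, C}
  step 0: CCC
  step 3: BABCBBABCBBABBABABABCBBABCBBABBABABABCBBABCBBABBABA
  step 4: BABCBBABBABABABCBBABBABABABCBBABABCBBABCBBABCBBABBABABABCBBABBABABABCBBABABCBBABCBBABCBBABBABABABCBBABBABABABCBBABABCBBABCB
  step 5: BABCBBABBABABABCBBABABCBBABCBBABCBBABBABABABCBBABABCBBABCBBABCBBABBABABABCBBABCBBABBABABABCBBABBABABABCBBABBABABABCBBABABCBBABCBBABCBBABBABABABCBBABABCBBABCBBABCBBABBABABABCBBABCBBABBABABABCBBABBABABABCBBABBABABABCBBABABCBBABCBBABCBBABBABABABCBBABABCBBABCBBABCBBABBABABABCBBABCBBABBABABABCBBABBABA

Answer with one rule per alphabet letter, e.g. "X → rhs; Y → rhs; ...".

  step 4 ⇒ step 5: BABCBBABBABABABCBBABBABABABCBBABABCBBABCBBABCBBABBABABABCBBABBABABABCBBABABCBBABCBBABCBBABBABABABCBBABBABABABCBBABABCBBABCB ⇒ BA·BCB·BA·BBA·BA·BA·BCB·BA·BA·BCB·BA·BCB·BA·BCB·BA·BBA·BA·BA·BCB·BA·BA·BCB·BA·BCB·BA·BCB·BA·BBA·BA·BA·BCB·BA·BCB·BA·BBA·BA·BA·BCB·BA·BBA·BA·BA·BCB·BA·BBA·BA·BA·BCB·BA·BA·BCB·BA·BCB·BA·BCB·BA·BBA·BA·BA·BCB·BA·BA·BCB·BA·BCB·BA·BCB·BA·BBA·BA·BA·BCB·BA·BCB·BA·BBA·BA·BA·BCB·BA·BBA·BA·BA·BCB·BA·BBA·BA·BA·BCB·BA·BA·BCB·BA·BCB·BA·BCB·BA·BBA·BA·BA·BCB·BA·BA·BCB·BA·BCB·BA·BCB·BA·BBA·BA·BA·BCB·BA·BCB·BA·BBA·BA·BA·BCB·BA·BBA·BA
    A ↦ BCB
    B ↦ BA
    C ↦ BBA

A->BCB, B->BA, C->BBA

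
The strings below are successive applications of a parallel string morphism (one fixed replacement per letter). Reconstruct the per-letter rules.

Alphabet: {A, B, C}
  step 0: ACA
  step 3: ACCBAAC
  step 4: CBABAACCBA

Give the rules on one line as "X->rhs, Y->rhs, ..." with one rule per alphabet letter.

A->C, B->A, C->BA

  step 3 ⇒ step 4: ACCBAAC ⇒ C·BA·BA·A·C·C·BA
    A ↦ C
    B ↦ A
    C ↦ BA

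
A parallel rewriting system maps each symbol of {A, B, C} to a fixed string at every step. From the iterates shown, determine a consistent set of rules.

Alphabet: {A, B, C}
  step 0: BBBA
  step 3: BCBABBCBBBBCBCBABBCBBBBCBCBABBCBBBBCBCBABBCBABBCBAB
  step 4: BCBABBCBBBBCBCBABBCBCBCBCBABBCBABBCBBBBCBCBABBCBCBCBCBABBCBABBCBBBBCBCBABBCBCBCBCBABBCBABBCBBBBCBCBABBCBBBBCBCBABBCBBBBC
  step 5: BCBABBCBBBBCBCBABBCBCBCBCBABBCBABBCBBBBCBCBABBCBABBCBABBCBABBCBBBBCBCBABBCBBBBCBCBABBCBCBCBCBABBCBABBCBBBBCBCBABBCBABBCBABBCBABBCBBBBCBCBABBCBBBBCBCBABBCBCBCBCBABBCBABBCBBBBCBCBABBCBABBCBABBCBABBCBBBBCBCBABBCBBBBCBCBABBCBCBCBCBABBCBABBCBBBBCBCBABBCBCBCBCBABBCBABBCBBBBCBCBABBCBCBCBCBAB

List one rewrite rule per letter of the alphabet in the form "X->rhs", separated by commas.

  step 4 ⇒ step 5: BCBABBCBBBBCBCBABBCBCBCBCBABBCBABBCBBBBCBCBABBCBCBCBCBABBCBABBCBBBBCBCBABBCBCBCBCBABBCBABBCBBBBCBCBABBCBBBBCBCBABBCBBBBC ⇒ BC·BAB·BC·BBB·BC·BC·BAB·BC·BC·BC·BC·BAB·BC·BAB·BC·BBB·BC·BC·BAB·BC·BAB·BC·BAB·BC·BAB·BC·BBB·BC·BC·BAB·BC·BBB·BC·BC·BAB·BC·BC·BC·BC·BAB·BC·BAB·BC·BBB·BC·BC·BAB·BC·BAB·BC·BAB·BC·BAB·BC·BBB·BC·BC·BAB·BC·BBB·BC·BC·BAB·BC·BC·BC·BC·BAB·BC·BAB·BC·BBB·BC·BC·BAB·BC·BAB·BC·BAB·BC·BAB·BC·BBB·BC·BC·BAB·BC·BBB·BC·BC·BAB·BC·BC·BC·BC·BAB·BC·BAB·BC·BBB·BC·BC·BAB·BC·BC·BC·BC·BAB·BC·BAB·BC·BBB·BC·BC·BAB·BC·BC·BC·BC·BAB
    A ↦ BBB
    B ↦ BC
    C ↦ BAB

A->BBB, B->BC, C->BAB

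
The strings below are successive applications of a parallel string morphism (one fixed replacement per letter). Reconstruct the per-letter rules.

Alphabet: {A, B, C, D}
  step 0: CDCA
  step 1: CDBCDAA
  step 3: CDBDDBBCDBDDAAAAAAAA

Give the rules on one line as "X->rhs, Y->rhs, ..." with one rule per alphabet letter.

A->AA, B->DD, C->CD, D->B

  step 0 ⇒ step 1: CDCA ⇒ CD·B·CD·AA
    A ↦ AA
    C ↦ CD
    D ↦ B
    B ↦ DD  (constrained at step 1)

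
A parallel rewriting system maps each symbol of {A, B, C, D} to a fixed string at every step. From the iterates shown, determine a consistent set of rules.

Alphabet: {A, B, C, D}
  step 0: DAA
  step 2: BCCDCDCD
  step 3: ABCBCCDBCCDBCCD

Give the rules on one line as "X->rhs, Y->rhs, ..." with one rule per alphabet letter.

  step 2 ⇒ step 3: BCCDCDCD ⇒ A·BC·BC·CD·BC·CD·BC·CD
    B ↦ A
    C ↦ BC
    D ↦ CD
    A ↦ D  (constrained at step 0)

A->D, B->A, C->BC, D->CD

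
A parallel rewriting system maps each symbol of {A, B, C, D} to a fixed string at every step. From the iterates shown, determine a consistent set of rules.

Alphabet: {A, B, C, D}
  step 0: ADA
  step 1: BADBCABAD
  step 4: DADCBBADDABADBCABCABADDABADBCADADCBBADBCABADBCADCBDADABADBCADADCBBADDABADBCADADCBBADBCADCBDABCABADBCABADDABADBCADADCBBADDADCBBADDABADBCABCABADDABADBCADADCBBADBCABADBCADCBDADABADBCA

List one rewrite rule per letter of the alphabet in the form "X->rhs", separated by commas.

  step 0 ⇒ step 1: ADA ⇒ BAD·BCA·BAD
    A ↦ BAD
    D ↦ BCA
    B ↦ DA  (constrained at step 1)
    C ↦ DCB  (constrained at step 1)

A->BAD, B->DA, C->DCB, D->BCA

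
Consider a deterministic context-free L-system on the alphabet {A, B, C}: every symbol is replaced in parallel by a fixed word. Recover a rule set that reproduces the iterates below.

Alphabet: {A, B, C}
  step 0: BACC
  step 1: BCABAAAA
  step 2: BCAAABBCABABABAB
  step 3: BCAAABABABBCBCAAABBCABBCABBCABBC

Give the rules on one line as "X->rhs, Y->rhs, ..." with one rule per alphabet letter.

  step 2 ⇒ step 3: BCAAABBCABABABAB ⇒ BC·AA·AB·AB·AB·BC·BC·AA·AB·BC·AB·BC·AB·BC·AB·BC
    A ↦ AB
    B ↦ BC
    C ↦ AA

A->AB, B->BC, C->AA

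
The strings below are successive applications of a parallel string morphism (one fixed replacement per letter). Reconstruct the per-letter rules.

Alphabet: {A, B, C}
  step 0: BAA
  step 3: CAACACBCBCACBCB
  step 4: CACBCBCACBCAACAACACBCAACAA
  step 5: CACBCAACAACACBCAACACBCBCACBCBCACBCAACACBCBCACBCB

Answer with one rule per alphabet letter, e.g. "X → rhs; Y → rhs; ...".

  step 4 ⇒ step 5: CACBCBCACBCAACAACACBCAACAA ⇒ CA·CB·CA·A·CA·A·CA·CB·CA·A·CA·CB·CB·CA·CB·CB·CA·CB·CA·A·CA·CB·CB·CA·CB·CB
    A ↦ CB
    B ↦ A
    C ↦ CA

A->CB, B->A, C->CA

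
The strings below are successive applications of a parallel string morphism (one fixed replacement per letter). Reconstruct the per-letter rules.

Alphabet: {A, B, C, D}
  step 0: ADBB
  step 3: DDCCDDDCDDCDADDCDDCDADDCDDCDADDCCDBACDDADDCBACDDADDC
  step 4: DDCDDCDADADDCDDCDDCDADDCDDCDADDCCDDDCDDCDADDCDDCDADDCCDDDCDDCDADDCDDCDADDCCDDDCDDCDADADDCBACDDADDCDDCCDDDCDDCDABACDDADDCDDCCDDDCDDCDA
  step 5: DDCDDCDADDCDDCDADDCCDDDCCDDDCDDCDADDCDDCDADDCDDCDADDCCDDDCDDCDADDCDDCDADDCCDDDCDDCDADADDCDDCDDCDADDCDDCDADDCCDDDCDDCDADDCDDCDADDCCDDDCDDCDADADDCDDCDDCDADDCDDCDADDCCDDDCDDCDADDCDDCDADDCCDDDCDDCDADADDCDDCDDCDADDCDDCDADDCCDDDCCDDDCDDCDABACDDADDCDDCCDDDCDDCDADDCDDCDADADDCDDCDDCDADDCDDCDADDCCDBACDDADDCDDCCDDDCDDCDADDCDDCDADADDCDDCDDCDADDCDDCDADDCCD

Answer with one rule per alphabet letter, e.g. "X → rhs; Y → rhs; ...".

  step 4 ⇒ step 5: DDCDDCDADADDCDDCDDCDADDCDDCDADDCCDDDCDDCDADDCDDCDADDCCDDDCDDCDADDCDDCDADDCCDDDCDDCDADADDCBACDDADDCDDCCDDDCDDCDABACDDADDCDDCCDDDCDDCDA ⇒ DDC·DDC·DA·DDC·DDC·DA·DDC·CD·DDC·CD·DDC·DDC·DA·DDC·DDC·DA·DDC·DDC·DA·DDC·CD·DDC·DDC·DA·DDC·DDC·DA·DDC·CD·DDC·DDC·DA·DA·DDC·DDC·DDC·DA·DDC·DDC·DA·DDC·CD·DDC·DDC·DA·DDC·DDC·DA·DDC·CD·DDC·DDC·DA·DA·DDC·DDC·DDC·DA·DDC·DDC·DA·DDC·CD·DDC·DDC·DA·DDC·DDC·DA·DDC·CD·DDC·DDC·DA·DA·DDC·DDC·DDC·DA·DDC·DDC·DA·DDC·CD·DDC·CD·DDC·DDC·DA·BA·CD·DA·DDC·DDC·CD·DDC·DDC·DA·DDC·DDC·DA·DA·DDC·DDC·DDC·DA·DDC·DDC·DA·DDC·CD·BA·CD·DA·DDC·DDC·CD·DDC·DDC·DA·DDC·DDC·DA·DA·DDC·DDC·DDC·DA·DDC·DDC·DA·DDC·CD
    A ↦ CD
    B ↦ BA
    C ↦ DA
    D ↦ DDC

A->CD, B->BA, C->DA, D->DDC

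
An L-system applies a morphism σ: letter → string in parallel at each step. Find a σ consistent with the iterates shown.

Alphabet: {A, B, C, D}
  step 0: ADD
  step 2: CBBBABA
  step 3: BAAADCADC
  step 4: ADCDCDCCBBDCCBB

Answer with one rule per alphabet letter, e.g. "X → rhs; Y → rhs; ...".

  step 3 ⇒ step 4: BAAADCADC ⇒ A·DC·DC·DC·CB·B·DC·CB·B
    A ↦ DC
    B ↦ A
    C ↦ B
    D ↦ CB

A->DC, B->A, C->B, D->CB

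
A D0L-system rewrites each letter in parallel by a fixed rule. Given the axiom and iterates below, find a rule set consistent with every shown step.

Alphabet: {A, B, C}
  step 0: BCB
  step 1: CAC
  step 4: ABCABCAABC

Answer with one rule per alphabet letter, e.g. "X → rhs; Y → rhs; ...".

  step 0 ⇒ step 1: BCB ⇒ C·A·C
    B ↦ C
    C ↦ A
    A ↦ AB  (constrained at step 1)

A->AB, B->C, C->A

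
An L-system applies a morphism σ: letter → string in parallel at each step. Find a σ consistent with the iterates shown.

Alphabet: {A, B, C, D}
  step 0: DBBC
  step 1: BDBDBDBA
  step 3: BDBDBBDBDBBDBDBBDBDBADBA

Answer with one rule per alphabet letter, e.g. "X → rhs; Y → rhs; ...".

A->CC, B->DB, C->DBA, D->B

  step 0 ⇒ step 1: DBBC ⇒ B·DB·DB·DBA
    B ↦ DB
    C ↦ DBA
    D ↦ B
    A ↦ CC  (constrained at step 1)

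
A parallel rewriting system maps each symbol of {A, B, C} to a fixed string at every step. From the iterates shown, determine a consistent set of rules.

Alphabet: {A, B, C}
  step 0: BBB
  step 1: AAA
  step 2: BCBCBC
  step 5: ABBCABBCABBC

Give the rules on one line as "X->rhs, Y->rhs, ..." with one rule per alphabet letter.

A->BC, B->A, C->B

  step 1 ⇒ step 2: AAA ⇒ BC·BC·BC
    A ↦ BC
  step 0 ⇒ step 1: BBB ⇒ A·A·A
    B ↦ A
    C ↦ B  (constrained at step 2)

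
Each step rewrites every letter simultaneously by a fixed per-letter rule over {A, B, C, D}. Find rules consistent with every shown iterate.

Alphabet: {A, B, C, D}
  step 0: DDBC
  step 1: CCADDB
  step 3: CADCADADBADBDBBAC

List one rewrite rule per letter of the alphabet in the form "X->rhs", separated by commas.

  step 0 ⇒ step 1: DDBC ⇒ C·C·AD·DB
    B ↦ AD
    C ↦ DB
    D ↦ C
    A ↦ BA  (constrained at step 1)

A->BA, B->AD, C->DB, D->C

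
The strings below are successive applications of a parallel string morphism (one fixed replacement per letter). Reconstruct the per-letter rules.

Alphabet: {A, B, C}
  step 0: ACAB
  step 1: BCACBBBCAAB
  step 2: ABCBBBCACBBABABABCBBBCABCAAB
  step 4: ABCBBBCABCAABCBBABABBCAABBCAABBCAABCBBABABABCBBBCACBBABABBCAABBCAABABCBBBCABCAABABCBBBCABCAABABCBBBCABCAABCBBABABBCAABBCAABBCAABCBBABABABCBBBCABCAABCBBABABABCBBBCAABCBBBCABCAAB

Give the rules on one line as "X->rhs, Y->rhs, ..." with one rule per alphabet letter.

  step 1 ⇒ step 2: BCACBBBCAAB ⇒ AB·CBB·BCA·CBB·AB·AB·AB·CBB·BCA·BCA·AB
    A ↦ BCA
    B ↦ AB
    C ↦ CBB

A->BCA, B->AB, C->CBB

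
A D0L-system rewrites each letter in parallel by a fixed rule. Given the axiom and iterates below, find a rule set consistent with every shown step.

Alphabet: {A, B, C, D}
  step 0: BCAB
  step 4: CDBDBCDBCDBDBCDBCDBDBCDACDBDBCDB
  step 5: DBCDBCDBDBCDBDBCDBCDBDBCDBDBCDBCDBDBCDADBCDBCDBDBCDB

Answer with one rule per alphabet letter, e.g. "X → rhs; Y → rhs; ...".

A->DA, B->DB, C->DB, D->C

  step 4 ⇒ step 5: CDBDBCDBCDBDBCDBCDBDBCDACDBDBCDB ⇒ DB·C·DB·C·DB·DB·C·DB·DB·C·DB·C·DB·DB·C·DB·DB·C·DB·C·DB·DB·C·DA·DB·C·DB·C·DB·DB·C·DB
    A ↦ DA
    B ↦ DB
    C ↦ DB
    D ↦ C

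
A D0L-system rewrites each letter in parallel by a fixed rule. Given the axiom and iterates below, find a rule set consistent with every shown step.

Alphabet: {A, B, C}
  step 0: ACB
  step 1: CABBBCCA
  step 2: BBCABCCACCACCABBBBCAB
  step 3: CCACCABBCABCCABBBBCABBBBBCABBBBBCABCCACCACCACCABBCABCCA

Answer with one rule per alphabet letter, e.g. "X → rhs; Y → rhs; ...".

A->CAB, B->CCA, C->BB

  step 2 ⇒ step 3: BBCABCCACCACCABBBBCAB ⇒ CCA·CCA·BB·CAB·CCA·BB·BB·CAB·BB·BB·CAB·BB·BB·CAB·CCA·CCA·CCA·CCA·BB·CAB·CCA
    A ↦ CAB
    B ↦ CCA
    C ↦ BB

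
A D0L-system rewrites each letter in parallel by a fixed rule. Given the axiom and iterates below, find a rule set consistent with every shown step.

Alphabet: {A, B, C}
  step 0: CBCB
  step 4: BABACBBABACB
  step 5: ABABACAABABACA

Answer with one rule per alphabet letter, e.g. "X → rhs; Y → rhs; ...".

  step 4 ⇒ step 5: BABACBBABACB ⇒ A·B·A·B·AC·A·A·B·A·B·AC·A
    A ↦ B
    B ↦ A
    C ↦ AC

A->B, B->A, C->AC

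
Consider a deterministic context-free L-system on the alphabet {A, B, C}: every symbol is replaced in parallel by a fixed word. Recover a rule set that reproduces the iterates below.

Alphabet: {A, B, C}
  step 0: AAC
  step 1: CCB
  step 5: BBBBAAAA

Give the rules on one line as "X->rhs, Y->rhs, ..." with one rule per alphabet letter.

  step 0 ⇒ step 1: AAC ⇒ C·C·B
    A ↦ C
    C ↦ B
    B ↦ AA  (constrained at step 1)

A->C, B->AA, C->B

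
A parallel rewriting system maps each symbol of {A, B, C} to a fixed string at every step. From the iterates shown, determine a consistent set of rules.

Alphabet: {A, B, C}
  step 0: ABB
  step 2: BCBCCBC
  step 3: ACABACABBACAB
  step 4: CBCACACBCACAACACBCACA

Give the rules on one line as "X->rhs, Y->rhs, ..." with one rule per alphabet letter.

A->C, B->ACA, C->B

  step 3 ⇒ step 4: ACABACABBACAB ⇒ C·B·C·ACA·C·B·C·ACA·ACA·C·B·C·ACA
    A ↦ C
    B ↦ ACA
    C ↦ B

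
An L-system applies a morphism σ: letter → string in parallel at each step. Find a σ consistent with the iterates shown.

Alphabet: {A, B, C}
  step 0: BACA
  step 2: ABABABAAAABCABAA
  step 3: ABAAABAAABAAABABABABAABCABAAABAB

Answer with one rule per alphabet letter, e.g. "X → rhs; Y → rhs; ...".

  step 2 ⇒ step 3: ABABABAAAABCABAA ⇒ AB·AA·AB·AA·AB·AA·AB·AB·AB·AB·AA·BC·AB·AA·AB·AB
    A ↦ AB
    B ↦ AA
    C ↦ BC

A->AB, B->AA, C->BC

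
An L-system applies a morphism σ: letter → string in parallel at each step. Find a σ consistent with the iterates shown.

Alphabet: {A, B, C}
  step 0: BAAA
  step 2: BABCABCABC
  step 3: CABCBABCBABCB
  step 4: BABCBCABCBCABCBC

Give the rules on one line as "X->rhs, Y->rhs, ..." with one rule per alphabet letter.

  step 3 ⇒ step 4: CABCBABCBABCB ⇒ B·AB·C·B·C·AB·C·B·C·AB·C·B·C
    A ↦ AB
    B ↦ C
    C ↦ B

A->AB, B->C, C->B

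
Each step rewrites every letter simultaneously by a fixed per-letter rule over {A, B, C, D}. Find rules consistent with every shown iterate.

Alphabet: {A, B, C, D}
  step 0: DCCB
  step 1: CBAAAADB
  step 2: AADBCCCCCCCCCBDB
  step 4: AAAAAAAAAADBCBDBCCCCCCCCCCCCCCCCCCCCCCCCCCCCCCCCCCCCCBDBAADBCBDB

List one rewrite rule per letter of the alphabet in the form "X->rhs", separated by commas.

A->CC, B->DB, C->AA, D->CB

  step 1 ⇒ step 2: CBAAAADB ⇒ AA·DB·CC·CC·CC·CC·CB·DB
    A ↦ CC
    B ↦ DB
    C ↦ AA
    D ↦ CB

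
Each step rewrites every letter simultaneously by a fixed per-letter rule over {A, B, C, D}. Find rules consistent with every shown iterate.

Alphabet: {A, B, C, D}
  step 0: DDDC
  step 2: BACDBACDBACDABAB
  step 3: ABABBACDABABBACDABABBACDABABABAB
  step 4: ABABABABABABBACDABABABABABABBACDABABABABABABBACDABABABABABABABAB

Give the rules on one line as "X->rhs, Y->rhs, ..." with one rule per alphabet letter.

  step 3 ⇒ step 4: ABABBACDABABBACDABABBACDABABABAB ⇒ AB·AB·AB·AB·AB·AB·BA·CD·AB·AB·AB·AB·AB·AB·BA·CD·AB·AB·AB·AB·AB·AB·BA·CD·AB·AB·AB·AB·AB·AB·AB·AB
    A ↦ AB
    B ↦ AB
    C ↦ BA
    D ↦ CD

A->AB, B->AB, C->BA, D->CD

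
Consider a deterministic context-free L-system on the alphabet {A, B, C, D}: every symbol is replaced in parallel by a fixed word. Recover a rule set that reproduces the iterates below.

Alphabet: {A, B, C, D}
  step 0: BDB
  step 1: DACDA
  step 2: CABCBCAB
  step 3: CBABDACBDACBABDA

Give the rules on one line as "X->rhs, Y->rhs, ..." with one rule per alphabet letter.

  step 2 ⇒ step 3: CABCBCAB ⇒ CB·AB·DA·CB·DA·CB·AB·DA
    A ↦ AB
    B ↦ DA
    C ↦ CB
  step 0 ⇒ step 1: BDB ⇒ DA·C·DA
    D ↦ C

A->AB, B->DA, C->CB, D->C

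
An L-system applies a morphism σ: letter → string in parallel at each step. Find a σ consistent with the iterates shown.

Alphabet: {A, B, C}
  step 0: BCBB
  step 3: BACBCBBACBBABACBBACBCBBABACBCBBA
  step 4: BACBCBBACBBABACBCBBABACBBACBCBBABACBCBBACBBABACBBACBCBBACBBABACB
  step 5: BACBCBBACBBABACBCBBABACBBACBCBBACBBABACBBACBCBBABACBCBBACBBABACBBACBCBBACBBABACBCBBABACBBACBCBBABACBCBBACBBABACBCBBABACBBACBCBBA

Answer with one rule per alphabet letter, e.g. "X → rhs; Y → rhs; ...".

  step 4 ⇒ step 5: BACBCBBACBBABACBCBBABACBBACBCBBABACBCBBACBBABACBBACBCBBACBBABACB ⇒ BA·CB·CB·BA·CB·BA·BA·CB·CB·BA·BA·CB·BA·CB·CB·BA·CB·BA·BA·CB·BA·CB·CB·BA·BA·CB·CB·BA·CB·BA·BA·CB·BA·CB·CB·BA·CB·BA·BA·CB·CB·BA·BA·CB·BA·CB·CB·BA·BA·CB·CB·BA·CB·BA·BA·CB·CB·BA·BA·CB·BA·CB·CB·BA
    A ↦ CB
    B ↦ BA
    C ↦ CB

A->CB, B->BA, C->CB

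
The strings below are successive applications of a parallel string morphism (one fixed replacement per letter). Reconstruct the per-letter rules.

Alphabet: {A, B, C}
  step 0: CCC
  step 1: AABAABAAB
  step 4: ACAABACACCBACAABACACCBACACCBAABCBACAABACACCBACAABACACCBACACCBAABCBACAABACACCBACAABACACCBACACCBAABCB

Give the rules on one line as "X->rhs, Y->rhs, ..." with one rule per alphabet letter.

A->AC, B->CB, C->AAB

  step 0 ⇒ step 1: CCC ⇒ AAB·AAB·AAB
    C ↦ AAB
    A ↦ AC  (constrained at step 1)
    B ↦ CB  (constrained at step 1)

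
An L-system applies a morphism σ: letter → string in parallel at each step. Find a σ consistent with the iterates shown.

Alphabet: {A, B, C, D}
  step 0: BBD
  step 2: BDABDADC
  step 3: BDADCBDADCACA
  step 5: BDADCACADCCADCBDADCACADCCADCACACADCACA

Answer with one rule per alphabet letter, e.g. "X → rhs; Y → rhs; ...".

  step 2 ⇒ step 3: BDABDADC ⇒ BD·A·DC·BD·A·DC·A·CA
    A ↦ DC
    B ↦ BD
    C ↦ CA
    D ↦ A

A->DC, B->BD, C->CA, D->A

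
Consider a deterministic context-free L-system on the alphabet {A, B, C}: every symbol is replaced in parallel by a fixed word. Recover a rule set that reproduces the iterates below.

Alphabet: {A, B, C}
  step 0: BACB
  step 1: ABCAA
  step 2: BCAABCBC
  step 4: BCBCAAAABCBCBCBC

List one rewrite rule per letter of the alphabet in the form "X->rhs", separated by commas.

A->BC, B->A, C->A

  step 1 ⇒ step 2: ABCAA ⇒ BC·A·A·BC·BC
    A ↦ BC
    B ↦ A
    C ↦ A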